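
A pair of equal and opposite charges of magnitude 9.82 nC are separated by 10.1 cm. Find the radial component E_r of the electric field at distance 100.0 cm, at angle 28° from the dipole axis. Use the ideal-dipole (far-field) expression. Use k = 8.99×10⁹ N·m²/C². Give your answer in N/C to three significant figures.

Dipole moment p = qd = (9.82×10⁻⁹ C)(0.101 m) = 9.918×10⁻¹⁰ C·m.
For a dipole, E_r = (2kp cosθ)/r³.
kp/r³ = (8.99×10⁹)(9.918×10⁻¹⁰)/(1.00)³ = 8.916 N/C.
E_r = 2·8.916·cos28° = 15.75 N/C.

E_r ≈ 15.7 N/C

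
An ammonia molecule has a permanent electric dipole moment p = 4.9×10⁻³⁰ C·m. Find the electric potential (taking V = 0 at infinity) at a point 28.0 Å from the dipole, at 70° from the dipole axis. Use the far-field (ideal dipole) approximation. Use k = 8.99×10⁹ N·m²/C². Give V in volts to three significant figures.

V ≈ 0.00192 V

The dipole potential is V = kp cosθ / r².
V = (8.99×10⁹)(4.90×10⁻³⁰)·cos70° / (2.80×10⁻⁹)² = 0.001922 V.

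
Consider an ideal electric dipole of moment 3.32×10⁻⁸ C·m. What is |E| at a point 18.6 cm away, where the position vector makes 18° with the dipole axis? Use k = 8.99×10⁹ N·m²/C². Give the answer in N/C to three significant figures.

E ≈ 8.94×10⁴ N/C

At angle θ the dipole field magnitude is E = (kp/r³)·√(1 + 3cos²θ).
kp/r³ = (8.99×10⁹)(3.32×10⁻⁸) / (0.186)³ = 4.638×10⁴ N/C.
√(1 + 3cos²18°) = √(1 + 3·0.9045) = √3.7135 ≈ 1.9271.
E ≈ 4.638×10⁴ × 1.927 = 8.938×10⁴ N/C.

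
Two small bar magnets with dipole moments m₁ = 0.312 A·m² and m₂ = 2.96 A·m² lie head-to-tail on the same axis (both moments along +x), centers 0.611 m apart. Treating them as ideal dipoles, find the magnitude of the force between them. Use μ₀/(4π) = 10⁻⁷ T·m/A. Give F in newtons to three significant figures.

On-axis B of dipole 1: B = (μ₀/4π)·2m₁/r³. Force on dipole 2: F = m₂·dB/dr.
dB/dr = −(μ₀/4π)·6m₁/r⁴, so |F| = (μ₀/4π)·6m₁m₂/r⁴.
F = 6(10⁻⁷)(0.312)(2.96)/(0.611)⁴ = 3.976×10⁻⁶ N.

F ≈ 3.98×10⁻⁶ N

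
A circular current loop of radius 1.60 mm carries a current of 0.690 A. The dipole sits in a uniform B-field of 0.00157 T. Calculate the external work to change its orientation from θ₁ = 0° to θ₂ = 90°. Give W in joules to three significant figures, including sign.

W ≈ 8.71×10⁻⁹ J

Magnetic moment m = IA = Iπa² = (0.690)·π·(0.00160)² = 5.549×10⁻⁶ A·m².
W_ext = ΔU = −mB cosθ₂ + mB cosθ₁ = mB(cosθ₁ − cosθ₂).
W = (5.549×10⁻⁶)(0.00157)·(cos0° − cos90°) = (8.712×10⁻⁹)·(+1.0000) = 8.712×10⁻⁹ J.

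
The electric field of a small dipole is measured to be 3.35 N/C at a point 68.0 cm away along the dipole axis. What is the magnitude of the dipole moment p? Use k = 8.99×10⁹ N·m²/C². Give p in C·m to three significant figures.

On axis E = 2kp/r³, so p = Er³/(2k).
p = (3.35)·(0.680)³ / (2·8.99×10⁹) = 5.858×10⁻¹¹ C·m.

p ≈ 5.86×10⁻¹¹ C·m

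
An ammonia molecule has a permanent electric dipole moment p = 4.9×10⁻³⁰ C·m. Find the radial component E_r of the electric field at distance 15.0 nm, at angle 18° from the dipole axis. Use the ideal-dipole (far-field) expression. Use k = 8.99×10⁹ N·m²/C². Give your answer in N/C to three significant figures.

E_r ≈ 2.48×10⁴ N/C

For a dipole, E_r = (2kp cosθ)/r³.
kp/r³ = (8.99×10⁹)(4.90×10⁻³⁰)/(1.50×10⁻⁸)³ = 1.305×10⁴ N/C.
E_r = 2·1.305×10⁴·cos18° = 2.483×10⁴ N/C.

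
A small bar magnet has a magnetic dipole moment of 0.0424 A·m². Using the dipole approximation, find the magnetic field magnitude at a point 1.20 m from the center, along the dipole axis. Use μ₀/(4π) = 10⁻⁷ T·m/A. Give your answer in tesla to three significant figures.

B ≈ 4.91×10⁻⁹ T

On axis B = (μ₀/4π)·2m/r³.
B = 2·(10⁻⁷)·(0.0424) / (1.20)³ = 4.907×10⁻⁹ T.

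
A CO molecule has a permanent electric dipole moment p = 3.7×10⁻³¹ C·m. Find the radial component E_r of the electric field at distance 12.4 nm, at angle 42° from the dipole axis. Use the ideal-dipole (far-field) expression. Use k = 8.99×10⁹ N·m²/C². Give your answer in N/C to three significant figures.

For a dipole, E_r = (2kp cosθ)/r³.
kp/r³ = (8.99×10⁹)(3.70×10⁻³¹)/(1.24×10⁻⁸)³ = 1745 N/C.
E_r = 2·1745·cos42° = 2593 N/C.

E_r ≈ 2590 N/C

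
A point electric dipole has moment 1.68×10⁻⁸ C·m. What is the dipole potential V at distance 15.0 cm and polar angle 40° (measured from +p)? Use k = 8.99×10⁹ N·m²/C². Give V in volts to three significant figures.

V ≈ 5140 V

The dipole potential is V = kp cosθ / r².
V = (8.99×10⁹)(1.68×10⁻⁸)·cos40° / (0.150)² = 5142 V.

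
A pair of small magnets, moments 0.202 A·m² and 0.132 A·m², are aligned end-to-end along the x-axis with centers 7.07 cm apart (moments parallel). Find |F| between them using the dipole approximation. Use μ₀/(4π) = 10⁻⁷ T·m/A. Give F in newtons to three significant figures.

F ≈ 6.40×10⁻⁴ N

On-axis B of dipole 1: B = (μ₀/4π)·2m₁/r³. Force on dipole 2: F = m₂·dB/dr.
dB/dr = −(μ₀/4π)·6m₁/r⁴, so |F| = (μ₀/4π)·6m₁m₂/r⁴.
F = 6(10⁻⁷)(0.202)(0.132)/(0.0707)⁴ = 6.403×10⁻⁴ N.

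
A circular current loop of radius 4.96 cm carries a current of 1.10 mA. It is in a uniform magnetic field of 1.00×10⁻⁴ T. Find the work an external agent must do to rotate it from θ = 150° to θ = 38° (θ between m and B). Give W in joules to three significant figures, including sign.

Magnetic moment m = IA = Iπa² = (0.00110)·π·(0.0496)² = 8.502×10⁻⁶ A·m².
W_ext = ΔU = −mB cosθ₂ + mB cosθ₁ = mB(cosθ₁ − cosθ₂).
W = (8.502×10⁻⁶)(1.00×10⁻⁴)·(cos150° − cos38°) = (8.502×10⁻¹⁰)·(-1.6540) = -1.406×10⁻⁹ J.

W ≈ -1.41×10⁻⁹ J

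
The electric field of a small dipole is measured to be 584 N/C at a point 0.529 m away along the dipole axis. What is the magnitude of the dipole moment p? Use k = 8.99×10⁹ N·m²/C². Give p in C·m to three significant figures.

On axis E = 2kp/r³, so p = Er³/(2k).
p = (584)·(0.529)³ / (2·8.99×10⁹) = 4.808×10⁻⁹ C·m.

p ≈ 4.81×10⁻⁹ C·m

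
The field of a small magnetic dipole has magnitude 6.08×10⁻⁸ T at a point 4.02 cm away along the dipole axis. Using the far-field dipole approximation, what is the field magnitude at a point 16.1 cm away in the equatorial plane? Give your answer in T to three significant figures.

B ≈ 4.73×10⁻¹⁰ T

Dipole fields scale as 1/r³ in the far field.
The axial field is twice the equatorial field at the same r, so the geometry factor is 1/2.
B₂ = B₁ · (1/2) · (r₁/r₂)³ = 6.08×10⁻⁸ · 0.5 · (4.02/16.1)³.
(r₁/r₂)³ = (0.2497)³ = 0.01557.
B₂ ≈ 4.732×10⁻¹⁰ T.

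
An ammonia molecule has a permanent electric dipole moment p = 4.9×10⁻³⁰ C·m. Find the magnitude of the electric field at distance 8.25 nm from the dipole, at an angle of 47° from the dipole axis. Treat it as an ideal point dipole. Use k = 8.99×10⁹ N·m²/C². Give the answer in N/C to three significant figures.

E ≈ 1.21×10⁵ N/C

At angle θ the dipole field magnitude is E = (kp/r³)·√(1 + 3cos²θ).
kp/r³ = (8.99×10⁹)(4.90×10⁻³⁰) / (8.25×10⁻⁹)³ = 7.845×10⁴ N/C.
√(1 + 3cos²47°) = √(1 + 3·0.4651) = √2.3954 ≈ 1.5477.
E ≈ 7.845×10⁴ × 1.548 = 1.214×10⁵ N/C.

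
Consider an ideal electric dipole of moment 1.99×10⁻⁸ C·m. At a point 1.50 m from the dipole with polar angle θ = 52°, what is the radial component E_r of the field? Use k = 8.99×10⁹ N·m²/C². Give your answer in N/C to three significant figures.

For a dipole, E_r = (2kp cosθ)/r³.
kp/r³ = (8.99×10⁹)(1.99×10⁻⁸)/(1.50)³ = 53.01 N/C.
E_r = 2·53.01·cos52° = 65.27 N/C.

E_r ≈ 65.3 N/C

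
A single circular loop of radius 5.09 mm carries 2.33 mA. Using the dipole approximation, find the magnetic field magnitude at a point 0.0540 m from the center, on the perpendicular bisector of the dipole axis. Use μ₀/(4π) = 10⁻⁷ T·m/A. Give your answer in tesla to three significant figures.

B ≈ 1.20×10⁻¹⁰ T

Magnetic moment m = IA = Iπa² = (0.00233)·π·(0.00509)² = 1.896×10⁻⁷ A·m².
In the equatorial plane B = (μ₀/4π)·m/r³ (half the axial value).
B = (10⁻⁷)·(1.896×10⁻⁷) / (0.0540)³ = 1.204×10⁻¹⁰ T.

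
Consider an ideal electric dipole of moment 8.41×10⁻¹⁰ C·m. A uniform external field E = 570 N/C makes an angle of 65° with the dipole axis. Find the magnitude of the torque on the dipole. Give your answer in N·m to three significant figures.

Torque on an electric dipole: τ = pE sinθ.
τ = (8.41×10⁻¹⁰)(570)·sin65° = 4.345×10⁻⁷ N·m.

τ ≈ 4.34×10⁻⁷ N·m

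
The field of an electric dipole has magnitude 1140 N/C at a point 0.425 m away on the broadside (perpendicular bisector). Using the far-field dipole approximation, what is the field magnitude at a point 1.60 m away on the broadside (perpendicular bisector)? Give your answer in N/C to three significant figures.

Dipole fields scale as 1/r³ in the far field; the geometry is the same at both points.
E₂ = E₁ · (r₁/r₂)³ = 1140 · (0.425/1.60)³.
(r₁/r₂)³ = (0.2656)³ = 0.01874.
E₂ ≈ 21.37 N/C.

E ≈ 21.4 N/C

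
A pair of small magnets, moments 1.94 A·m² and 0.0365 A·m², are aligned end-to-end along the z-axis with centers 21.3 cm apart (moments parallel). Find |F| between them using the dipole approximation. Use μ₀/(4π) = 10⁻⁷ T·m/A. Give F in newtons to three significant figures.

On-axis B of dipole 1: B = (μ₀/4π)·2m₁/r³. Force on dipole 2: F = m₂·dB/dr.
dB/dr = −(μ₀/4π)·6m₁/r⁴, so |F| = (μ₀/4π)·6m₁m₂/r⁴.
F = 6(10⁻⁷)(1.94)(0.0365)/(0.213)⁴ = 2.064×10⁻⁵ N.

F ≈ 2.06×10⁻⁵ N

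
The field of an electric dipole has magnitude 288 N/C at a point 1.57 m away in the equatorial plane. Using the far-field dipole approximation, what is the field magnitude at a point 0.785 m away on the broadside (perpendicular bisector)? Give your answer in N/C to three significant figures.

Dipole fields scale as 1/r³ in the far field; the geometry is the same at both points.
E₂ = E₁ · (r₁/r₂)³ = 288 · (1.57/0.785)³.
(r₁/r₂)³ = (2)³ = 8.
E₂ ≈ 2304 N/C.

E ≈ 2300 N/C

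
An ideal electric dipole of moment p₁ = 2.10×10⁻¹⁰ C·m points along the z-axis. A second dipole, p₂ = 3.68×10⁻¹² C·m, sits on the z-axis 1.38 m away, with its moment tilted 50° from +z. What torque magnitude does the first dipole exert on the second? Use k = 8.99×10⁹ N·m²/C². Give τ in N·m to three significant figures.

The second dipole sits on the axis of the first, so the field there is axial: E₁ = 2kp₁/r³ along +z.
E₁ = 2(8.99×10⁹)(2.10×10⁻¹⁰)/(1.38)³ = 1.437 N/C.
Torque on the second dipole: τ = p₂ E₁ sinθ.
τ = (3.68×10⁻¹²)(1.437)·sin50° = 4.050×10⁻¹² N·m.

τ ≈ 4.05×10⁻¹² N·m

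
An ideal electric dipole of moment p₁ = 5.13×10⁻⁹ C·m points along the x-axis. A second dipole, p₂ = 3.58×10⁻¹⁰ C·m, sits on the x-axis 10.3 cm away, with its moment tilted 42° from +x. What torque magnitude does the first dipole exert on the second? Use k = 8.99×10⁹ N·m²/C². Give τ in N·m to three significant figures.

τ ≈ 2.02×10⁻⁵ N·m

The second dipole sits on the axis of the first, so the field there is axial: E₁ = 2kp₁/r³ along +x.
E₁ = 2(8.99×10⁹)(5.13×10⁻⁹)/(0.103)³ = 8.441×10⁴ N/C.
Torque on the second dipole: τ = p₂ E₁ sinθ.
τ = (3.58×10⁻¹⁰)(8.441×10⁴)·sin42° = 2.022×10⁻⁵ N·m.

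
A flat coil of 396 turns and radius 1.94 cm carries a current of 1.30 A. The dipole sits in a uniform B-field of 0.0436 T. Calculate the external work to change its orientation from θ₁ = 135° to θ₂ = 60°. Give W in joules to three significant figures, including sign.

W ≈ -0.0320 J

m = NIA = NIπa² = 396·(1.30)·π·(0.0194)² = 0.6087 A·m².
W_ext = ΔU = −mB cosθ₂ + mB cosθ₁ = mB(cosθ₁ − cosθ₂).
W = (0.6087)(0.0436)·(cos135° − cos60°) = (0.02654)·(-1.2071) = -0.03204 J.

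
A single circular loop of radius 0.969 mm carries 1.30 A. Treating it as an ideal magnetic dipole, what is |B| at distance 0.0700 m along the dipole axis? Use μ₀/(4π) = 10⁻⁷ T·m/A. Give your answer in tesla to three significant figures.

B ≈ 2.24×10⁻⁹ T

Magnetic moment m = IA = Iπa² = (1.30)·π·(9.69×10⁻⁴)² = 3.835×10⁻⁶ A·m².
On axis B = (μ₀/4π)·2m/r³.
B = 2·(10⁻⁷)·(3.835×10⁻⁶) / (0.0700)³ = 2.236×10⁻⁹ T.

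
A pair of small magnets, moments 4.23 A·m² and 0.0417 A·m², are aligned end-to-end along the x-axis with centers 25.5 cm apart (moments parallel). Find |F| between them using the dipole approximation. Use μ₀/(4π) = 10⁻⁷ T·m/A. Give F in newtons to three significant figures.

F ≈ 2.50×10⁻⁵ N

On-axis B of dipole 1: B = (μ₀/4π)·2m₁/r³. Force on dipole 2: F = m₂·dB/dr.
dB/dr = −(μ₀/4π)·6m₁/r⁴, so |F| = (μ₀/4π)·6m₁m₂/r⁴.
F = 6(10⁻⁷)(4.23)(0.0417)/(0.255)⁴ = 2.503×10⁻⁵ N.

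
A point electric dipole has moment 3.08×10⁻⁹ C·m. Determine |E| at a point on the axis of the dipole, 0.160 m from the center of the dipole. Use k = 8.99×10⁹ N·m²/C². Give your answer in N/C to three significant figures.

E ≈ 1.35×10⁴ N/C

On the dipole axis E = 2kp/r³.
E = 2·(8.99×10⁹)(3.08×10⁻⁹) / (0.160)³ = 1.352×10⁴ N/C.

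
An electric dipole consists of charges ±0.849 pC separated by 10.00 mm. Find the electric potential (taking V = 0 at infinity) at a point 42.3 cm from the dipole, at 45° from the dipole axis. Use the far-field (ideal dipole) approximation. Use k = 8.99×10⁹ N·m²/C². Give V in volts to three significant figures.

Dipole moment p = qd = (8.49×10⁻¹³ C)(0.0100 m) = 8.49×10⁻¹⁵ C·m.
The dipole potential is V = kp cosθ / r².
V = (8.99×10⁹)(8.49×10⁻¹⁵)·cos45° / (0.423)² = 3.016×10⁻⁴ V.

V ≈ 3.02×10⁻⁴ V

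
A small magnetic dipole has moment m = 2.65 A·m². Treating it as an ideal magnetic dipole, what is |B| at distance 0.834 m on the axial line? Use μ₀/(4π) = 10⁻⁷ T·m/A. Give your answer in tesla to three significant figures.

B ≈ 9.14×10⁻⁷ T

On axis B = (μ₀/4π)·2m/r³.
B = 2·(10⁻⁷)·(2.65) / (0.834)³ = 9.136×10⁻⁷ T.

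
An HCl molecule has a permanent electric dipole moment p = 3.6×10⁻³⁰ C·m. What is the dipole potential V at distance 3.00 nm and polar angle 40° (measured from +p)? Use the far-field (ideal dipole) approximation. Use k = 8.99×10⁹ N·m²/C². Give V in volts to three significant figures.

The dipole potential is V = kp cosθ / r².
V = (8.99×10⁹)(3.60×10⁻³⁰)·cos40° / (3.00×10⁻⁹)² = 0.002755 V.

V ≈ 0.00275 V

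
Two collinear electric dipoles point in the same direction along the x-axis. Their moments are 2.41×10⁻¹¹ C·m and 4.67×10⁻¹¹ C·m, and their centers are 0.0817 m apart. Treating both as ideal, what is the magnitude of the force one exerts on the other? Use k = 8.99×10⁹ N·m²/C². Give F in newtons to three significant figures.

F ≈ 1.36×10⁻⁶ N

On-axis field of dipole 1 at distance r: E = 2kp₁/r³. Force on dipole 2 is F = p₂·dE/dr (gradient along axis).
dE/dr = −6kp₁/r⁴, so |F| = 6kp₁p₂/r⁴ (attractive for aligned moments).
F = 6(8.99×10⁹)(2.41×10⁻¹¹)(4.67×10⁻¹¹)/(0.0817)⁴ = 1.363×10⁻⁶ N.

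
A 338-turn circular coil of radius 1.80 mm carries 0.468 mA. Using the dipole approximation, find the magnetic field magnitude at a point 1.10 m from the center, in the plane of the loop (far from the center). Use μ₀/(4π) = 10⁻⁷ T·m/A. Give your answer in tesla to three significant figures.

m = NIA = NIπa² = 338·(4.68×10⁻⁴)·π·(0.00180)² = 1.61×10⁻⁶ A·m².
In the equatorial plane B = (μ₀/4π)·m/r³ (half the axial value).
B = (10⁻⁷)·(1.61×10⁻⁶) / (1.10)³ = 1.210×10⁻¹³ T.

B ≈ 1.21×10⁻¹³ T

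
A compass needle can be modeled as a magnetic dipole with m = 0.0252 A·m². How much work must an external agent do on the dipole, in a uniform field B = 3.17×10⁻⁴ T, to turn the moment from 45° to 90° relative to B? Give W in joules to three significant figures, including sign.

W ≈ 5.65×10⁻⁶ J

W_ext = ΔU = −mB cosθ₂ + mB cosθ₁ = mB(cosθ₁ − cosθ₂).
W = (0.0252)(3.17×10⁻⁴)·(cos45° − cos90°) = (7.988×10⁻⁶)·(+0.7071) = 5.649×10⁻⁶ J.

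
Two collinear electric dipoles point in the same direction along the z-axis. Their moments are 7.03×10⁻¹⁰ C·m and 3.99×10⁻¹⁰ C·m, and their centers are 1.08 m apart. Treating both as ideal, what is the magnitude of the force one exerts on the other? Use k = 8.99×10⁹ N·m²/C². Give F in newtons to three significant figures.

F ≈ 1.11×10⁻⁸ N

On-axis field of dipole 1 at distance r: E = 2kp₁/r³. Force on dipole 2 is F = p₂·dE/dr (gradient along axis).
dE/dr = −6kp₁/r⁴, so |F| = 6kp₁p₂/r⁴ (attractive for aligned moments).
F = 6(8.99×10⁹)(7.03×10⁻¹⁰)(3.99×10⁻¹⁰)/(1.08)⁴ = 1.112×10⁻⁸ N.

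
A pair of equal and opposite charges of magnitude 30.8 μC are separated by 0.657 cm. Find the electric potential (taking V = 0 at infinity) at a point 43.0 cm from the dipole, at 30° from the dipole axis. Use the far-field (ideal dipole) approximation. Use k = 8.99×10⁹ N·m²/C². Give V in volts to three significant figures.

Dipole moment p = qd = (3.08×10⁻⁵ C)(0.00657 m) = 2.024×10⁻⁷ C·m.
The dipole potential is V = kp cosθ / r².
V = (8.99×10⁹)(2.024×10⁻⁷)·cos30° / (0.430)² = 8522 V.

V ≈ 8520 V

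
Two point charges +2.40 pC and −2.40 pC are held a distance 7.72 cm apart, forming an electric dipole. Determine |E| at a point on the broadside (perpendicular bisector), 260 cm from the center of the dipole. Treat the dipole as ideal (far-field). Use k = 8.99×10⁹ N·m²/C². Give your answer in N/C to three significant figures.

Dipole moment p = qd = (2.40×10⁻¹² C)(0.0772 m) = 1.853×10⁻¹³ C·m.
In the equatorial plane E = kp/r³.
E = (8.99×10⁹)(1.853×10⁻¹³) / (2.60)³ = 9.478×10⁻⁵ N/C.

E ≈ 9.48×10⁻⁵ N/C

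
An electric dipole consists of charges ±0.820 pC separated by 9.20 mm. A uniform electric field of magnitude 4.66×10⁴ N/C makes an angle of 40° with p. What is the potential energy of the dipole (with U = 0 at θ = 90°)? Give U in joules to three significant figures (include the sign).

U ≈ -2.69×10⁻¹⁰ J

Dipole moment p = qd = (8.20×10⁻¹³ C)(0.00920 m) = 7.544×10⁻¹⁵ C·m.
U = −p·E = −pE cosθ.
U = −(7.544×10⁻¹⁵)(4.66×10⁴)·cos40° = -2.693×10⁻¹⁰ J.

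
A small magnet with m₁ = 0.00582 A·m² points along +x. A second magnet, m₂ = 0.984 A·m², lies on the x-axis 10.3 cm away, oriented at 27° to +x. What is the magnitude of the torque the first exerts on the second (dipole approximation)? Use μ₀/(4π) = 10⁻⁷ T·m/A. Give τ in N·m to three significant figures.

τ ≈ 4.76×10⁻⁷ N·m

Dipole B is on the axis of dipole A, so B₁ there is axial: B₁ = (μ₀/4π)·2m₁/r³ along +x.
B₁ = 2(10⁻⁷)(0.00582)/(0.103)³ = 1.065×10⁻⁶ T.
τ = m₂ B₁ sinθ.
τ = (0.984)(1.065×10⁻⁶)·sin27° = 4.759×10⁻⁷ N·m.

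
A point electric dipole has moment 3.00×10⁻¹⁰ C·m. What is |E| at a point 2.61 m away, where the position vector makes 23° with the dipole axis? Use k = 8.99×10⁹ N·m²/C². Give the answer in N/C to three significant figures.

At angle θ the dipole field magnitude is E = (kp/r³)·√(1 + 3cos²θ).
kp/r³ = (8.99×10⁹)(3.00×10⁻¹⁰) / (2.61)³ = 0.1517 N/C.
√(1 + 3cos²23°) = √(1 + 3·0.8473) = √3.5420 ≈ 1.8820.
E ≈ 0.1517 × 1.882 = 0.2855 N/C.

E ≈ 0.285 N/C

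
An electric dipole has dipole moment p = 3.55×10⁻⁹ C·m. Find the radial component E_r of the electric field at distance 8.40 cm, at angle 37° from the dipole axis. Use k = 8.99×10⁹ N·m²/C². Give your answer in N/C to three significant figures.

For a dipole, E_r = (2kp cosθ)/r³.
kp/r³ = (8.99×10⁹)(3.55×10⁻⁹)/(0.0840)³ = 5.385×10⁴ N/C.
E_r = 2·5.385×10⁴·cos37° = 8.601×10⁴ N/C.

E_r ≈ 8.60×10⁴ N/C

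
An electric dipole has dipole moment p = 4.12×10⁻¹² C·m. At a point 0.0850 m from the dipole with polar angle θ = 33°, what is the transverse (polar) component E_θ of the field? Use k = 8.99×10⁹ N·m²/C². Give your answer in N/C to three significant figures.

E_θ ≈ 32.8 N/C

For a dipole, E_θ = (kp sinθ)/r³.
kp/r³ = (8.99×10⁹)(4.12×10⁻¹²)/(0.0850)³ = 60.31 N/C.
E_θ = 60.31·sin33° = 32.85 N/C.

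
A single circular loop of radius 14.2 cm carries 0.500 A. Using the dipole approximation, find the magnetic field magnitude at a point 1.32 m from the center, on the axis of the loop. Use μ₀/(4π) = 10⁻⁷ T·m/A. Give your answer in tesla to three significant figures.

B ≈ 2.75×10⁻⁹ T

Magnetic moment m = IA = Iπa² = (0.500)·π·(0.142)² = 0.03167 A·m².
On axis B = (μ₀/4π)·2m/r³.
B = 2·(10⁻⁷)·(0.03167) / (1.32)³ = 2.754×10⁻⁹ T.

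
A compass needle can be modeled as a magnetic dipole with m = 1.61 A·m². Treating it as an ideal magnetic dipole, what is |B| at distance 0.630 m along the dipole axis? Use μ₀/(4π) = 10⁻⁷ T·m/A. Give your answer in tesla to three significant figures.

B ≈ 1.29×10⁻⁶ T

On axis B = (μ₀/4π)·2m/r³.
B = 2·(10⁻⁷)·(1.61) / (0.630)³ = 1.288×10⁻⁶ T.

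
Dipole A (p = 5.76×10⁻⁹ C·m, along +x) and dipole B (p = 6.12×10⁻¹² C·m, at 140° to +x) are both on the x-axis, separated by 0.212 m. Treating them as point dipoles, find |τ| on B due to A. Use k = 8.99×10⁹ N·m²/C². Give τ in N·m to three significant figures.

The second dipole sits on the axis of the first, so the field there is axial: E₁ = 2kp₁/r³ along +x.
E₁ = 2(8.99×10⁹)(5.76×10⁻⁹)/(0.212)³ = 1.087×10⁴ N/C.
Torque on the second dipole: τ = p₂ E₁ sinθ.
τ = (6.12×10⁻¹²)(1.087×10⁴)·sin140° = 4.276×10⁻⁸ N·m.

τ ≈ 4.28×10⁻⁸ N·m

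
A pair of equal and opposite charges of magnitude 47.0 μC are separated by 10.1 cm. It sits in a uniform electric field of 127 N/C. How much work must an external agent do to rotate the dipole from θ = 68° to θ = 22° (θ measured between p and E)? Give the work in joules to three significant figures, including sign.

Dipole moment p = qd = (4.70×10⁻⁵ C)(0.101 m) = 4.747×10⁻⁶ C·m.
W_ext = ΔU = U(θ₂) − U(θ₁) = −pE cosθ₂ − (−pE cosθ₁) = pE(cosθ₁ − cosθ₂).
W = (4.747×10⁻⁶)(127)·(cos68° − cos22°) = (6.029×10⁻⁴)·(-0.5526) = -3.331×10⁻⁴ J.

W ≈ -3.33×10⁻⁴ J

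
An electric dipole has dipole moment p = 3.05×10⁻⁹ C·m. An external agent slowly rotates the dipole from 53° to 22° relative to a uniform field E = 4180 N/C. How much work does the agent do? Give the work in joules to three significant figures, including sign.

W_ext = ΔU = U(θ₂) − U(θ₁) = −pE cosθ₂ − (−pE cosθ₁) = pE(cosθ₁ − cosθ₂).
W = (3.05×10⁻⁹)(4180)·(cos53° − cos22°) = (1.275×10⁻⁵)·(-0.3254) = -4.148×10⁻⁶ J.

W ≈ -4.15×10⁻⁶ J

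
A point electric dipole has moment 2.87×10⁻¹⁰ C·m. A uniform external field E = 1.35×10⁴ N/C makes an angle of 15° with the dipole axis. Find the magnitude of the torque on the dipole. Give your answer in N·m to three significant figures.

Torque on an electric dipole: τ = pE sinθ.
τ = (2.87×10⁻¹⁰)(1.35×10⁴)·sin15° = 1.003×10⁻⁶ N·m.

τ ≈ 1.00×10⁻⁶ N·m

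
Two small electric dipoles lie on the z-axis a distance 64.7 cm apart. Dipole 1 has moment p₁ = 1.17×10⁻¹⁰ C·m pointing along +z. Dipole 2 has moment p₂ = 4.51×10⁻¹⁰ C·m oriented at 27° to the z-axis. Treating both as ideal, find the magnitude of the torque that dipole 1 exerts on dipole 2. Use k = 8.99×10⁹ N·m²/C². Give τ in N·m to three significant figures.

τ ≈ 1.59×10⁻⁹ N·m

The second dipole sits on the axis of the first, so the field there is axial: E₁ = 2kp₁/r³ along +z.
E₁ = 2(8.99×10⁹)(1.17×10⁻¹⁰)/(0.647)³ = 7.767 N/C.
Torque on the second dipole: τ = p₂ E₁ sinθ.
τ = (4.51×10⁻¹⁰)(7.767)·sin27° = 1.590×10⁻⁹ N·m.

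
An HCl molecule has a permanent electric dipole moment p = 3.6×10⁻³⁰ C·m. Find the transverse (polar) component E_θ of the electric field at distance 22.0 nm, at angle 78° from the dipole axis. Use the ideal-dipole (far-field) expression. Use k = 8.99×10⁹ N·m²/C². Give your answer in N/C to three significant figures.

E_θ ≈ 2970 N/C

For a dipole, E_θ = (kp sinθ)/r³.
kp/r³ = (8.99×10⁹)(3.60×10⁻³⁰)/(2.20×10⁻⁸)³ = 3039 N/C.
E_θ = 3039·sin78° = 2973 N/C.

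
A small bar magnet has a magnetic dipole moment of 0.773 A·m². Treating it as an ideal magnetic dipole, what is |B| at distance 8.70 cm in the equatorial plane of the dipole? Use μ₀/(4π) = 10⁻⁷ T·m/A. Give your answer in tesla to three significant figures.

B ≈ 1.17×10⁻⁴ T

In the equatorial plane B = (μ₀/4π)·m/r³ (half the axial value).
B = (10⁻⁷)·(0.773) / (0.0870)³ = 1.174×10⁻⁴ T.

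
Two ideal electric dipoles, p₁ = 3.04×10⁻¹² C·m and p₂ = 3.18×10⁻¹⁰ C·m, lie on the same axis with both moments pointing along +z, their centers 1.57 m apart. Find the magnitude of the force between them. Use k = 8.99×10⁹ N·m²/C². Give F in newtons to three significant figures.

On-axis field of dipole 1 at distance r: E = 2kp₁/r³. Force on dipole 2 is F = p₂·dE/dr (gradient along axis).
dE/dr = −6kp₁/r⁴, so |F| = 6kp₁p₂/r⁴ (attractive for aligned moments).
F = 6(8.99×10⁹)(3.04×10⁻¹²)(3.18×10⁻¹⁰)/(1.57)⁴ = 8.582×10⁻¹² N.

F ≈ 8.58×10⁻¹² N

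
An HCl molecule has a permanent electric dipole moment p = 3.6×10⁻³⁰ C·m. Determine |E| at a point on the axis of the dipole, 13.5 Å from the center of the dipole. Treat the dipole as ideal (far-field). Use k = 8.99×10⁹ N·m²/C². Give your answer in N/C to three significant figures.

E ≈ 2.63×10⁷ N/C

On the dipole axis E = 2kp/r³.
E = 2·(8.99×10⁹)(3.60×10⁻³⁰) / (1.35×10⁻⁹)³ = 2.631×10⁷ N/C.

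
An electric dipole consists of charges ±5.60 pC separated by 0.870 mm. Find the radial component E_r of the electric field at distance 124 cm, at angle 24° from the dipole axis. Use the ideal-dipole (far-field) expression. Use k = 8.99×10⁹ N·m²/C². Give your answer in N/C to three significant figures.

E_r ≈ 4.20×10⁻⁵ N/C

Dipole moment p = qd = (5.60×10⁻¹² C)(8.70×10⁻⁴ m) = 4.872×10⁻¹⁵ C·m.
For a dipole, E_r = (2kp cosθ)/r³.
kp/r³ = (8.99×10⁹)(4.872×10⁻¹⁵)/(1.24)³ = 2.297×10⁻⁵ N/C.
E_r = 2·2.297×10⁻⁵·cos24° = 4.197×10⁻⁵ N/C.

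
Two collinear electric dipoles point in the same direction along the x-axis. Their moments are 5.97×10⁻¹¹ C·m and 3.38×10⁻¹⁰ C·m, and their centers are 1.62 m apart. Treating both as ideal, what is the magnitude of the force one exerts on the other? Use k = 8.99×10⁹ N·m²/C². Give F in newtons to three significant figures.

On-axis field of dipole 1 at distance r: E = 2kp₁/r³. Force on dipole 2 is F = p₂·dE/dr (gradient along axis).
dE/dr = −6kp₁/r⁴, so |F| = 6kp₁p₂/r⁴ (attractive for aligned moments).
F = 6(8.99×10⁹)(5.97×10⁻¹¹)(3.38×10⁻¹⁰)/(1.62)⁴ = 1.580×10⁻¹⁰ N.

F ≈ 1.58×10⁻¹⁰ N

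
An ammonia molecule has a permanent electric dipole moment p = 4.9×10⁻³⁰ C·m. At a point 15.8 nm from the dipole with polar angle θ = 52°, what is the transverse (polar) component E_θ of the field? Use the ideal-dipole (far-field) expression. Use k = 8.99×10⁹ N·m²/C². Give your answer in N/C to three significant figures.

E_θ ≈ 8800 N/C

For a dipole, E_θ = (kp sinθ)/r³.
kp/r³ = (8.99×10⁹)(4.90×10⁻³⁰)/(1.58×10⁻⁸)³ = 1.117×10⁴ N/C.
E_θ = 1.117×10⁴·sin52° = 8801 N/C.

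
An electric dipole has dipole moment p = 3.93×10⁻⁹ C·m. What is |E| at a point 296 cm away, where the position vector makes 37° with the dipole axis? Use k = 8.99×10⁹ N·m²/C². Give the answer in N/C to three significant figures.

E ≈ 2.33 N/C

At angle θ the dipole field magnitude is E = (kp/r³)·√(1 + 3cos²θ).
kp/r³ = (8.99×10⁹)(3.93×10⁻⁹) / (2.96)³ = 1.362 N/C.
√(1 + 3cos²37°) = √(1 + 3·0.6378) = √2.9135 ≈ 1.7069.
E ≈ 1.362 × 1.707 = 2.325 N/C.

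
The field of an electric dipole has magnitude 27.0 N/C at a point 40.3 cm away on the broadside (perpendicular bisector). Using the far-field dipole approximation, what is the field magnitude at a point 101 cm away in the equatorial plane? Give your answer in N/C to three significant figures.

E ≈ 1.72 N/C

Dipole fields scale as 1/r³ in the far field; the geometry is the same at both points.
E₂ = E₁ · (r₁/r₂)³ = 27.0 · (40.3/101)³.
(r₁/r₂)³ = (0.399)³ = 0.06353.
E₂ ≈ 1.715 N/C.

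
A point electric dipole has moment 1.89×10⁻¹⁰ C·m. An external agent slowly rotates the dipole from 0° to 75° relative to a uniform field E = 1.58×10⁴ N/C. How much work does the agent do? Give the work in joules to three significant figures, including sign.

W ≈ 2.21×10⁻⁶ J

W_ext = ΔU = U(θ₂) − U(θ₁) = −pE cosθ₂ − (−pE cosθ₁) = pE(cosθ₁ − cosθ₂).
W = (1.89×10⁻¹⁰)(1.58×10⁴)·(cos0° − cos75°) = (2.986×10⁻⁶)·(+0.7412) = 2.213×10⁻⁶ J.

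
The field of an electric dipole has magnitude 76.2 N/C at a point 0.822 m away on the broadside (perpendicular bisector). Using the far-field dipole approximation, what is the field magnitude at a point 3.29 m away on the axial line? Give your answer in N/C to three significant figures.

E ≈ 2.38 N/C

Dipole fields scale as 1/r³ in the far field.
The axial field is twice the equatorial field at the same r, so the geometry factor is 2/1.
E₂ = E₁ · (2/1) · (r₁/r₂)³ = 76.2 · 2 · (0.822/3.29)³.
(r₁/r₂)³ = (0.2498)³ = 0.0156.
E₂ ≈ 2.377 N/C.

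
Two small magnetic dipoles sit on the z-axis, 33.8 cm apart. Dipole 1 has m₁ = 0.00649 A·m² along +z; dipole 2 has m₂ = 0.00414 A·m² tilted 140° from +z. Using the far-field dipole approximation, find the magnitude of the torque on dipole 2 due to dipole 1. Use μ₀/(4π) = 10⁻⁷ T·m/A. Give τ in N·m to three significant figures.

Dipole B is on the axis of dipole A, so B₁ there is axial: B₁ = (μ₀/4π)·2m₁/r³ along +z.
B₁ = 2(10⁻⁷)(0.00649)/(0.338)³ = 3.361×10⁻⁸ T.
τ = m₂ B₁ sinθ.
τ = (0.00414)(3.361×10⁻⁸)·sin140° = 8.945×10⁻¹¹ N·m.

τ ≈ 8.95×10⁻¹¹ N·m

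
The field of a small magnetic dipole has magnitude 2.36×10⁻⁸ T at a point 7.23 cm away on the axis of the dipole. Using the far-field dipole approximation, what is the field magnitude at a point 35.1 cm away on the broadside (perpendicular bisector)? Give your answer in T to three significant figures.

Dipole fields scale as 1/r³ in the far field.
The axial field is twice the equatorial field at the same r, so the geometry factor is 1/2.
B₂ = B₁ · (1/2) · (r₁/r₂)³ = 2.36×10⁻⁸ · 0.5 · (7.23/35.1)³.
(r₁/r₂)³ = (0.206)³ = 0.00874.
B₂ ≈ 1.031×10⁻¹⁰ T.

B ≈ 1.03×10⁻¹⁰ T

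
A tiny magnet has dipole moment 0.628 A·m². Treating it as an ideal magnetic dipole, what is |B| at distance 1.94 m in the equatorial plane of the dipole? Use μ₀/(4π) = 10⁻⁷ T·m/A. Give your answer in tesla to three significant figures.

In the equatorial plane B = (μ₀/4π)·m/r³ (half the axial value).
B = (10⁻⁷)·(0.628) / (1.94)³ = 8.601×10⁻⁹ T.

B ≈ 8.60×10⁻⁹ T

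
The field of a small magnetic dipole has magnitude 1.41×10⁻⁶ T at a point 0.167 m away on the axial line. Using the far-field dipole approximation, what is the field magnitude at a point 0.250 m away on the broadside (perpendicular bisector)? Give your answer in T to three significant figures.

Dipole fields scale as 1/r³ in the far field.
The axial field is twice the equatorial field at the same r, so the geometry factor is 1/2.
B₂ = B₁ · (1/2) · (r₁/r₂)³ = 1.41×10⁻⁶ · 0.5 · (0.167/0.250)³.
(r₁/r₂)³ = (0.668)³ = 0.2981.
B₂ ≈ 2.101×10⁻⁷ T.

B ≈ 2.10×10⁻⁷ T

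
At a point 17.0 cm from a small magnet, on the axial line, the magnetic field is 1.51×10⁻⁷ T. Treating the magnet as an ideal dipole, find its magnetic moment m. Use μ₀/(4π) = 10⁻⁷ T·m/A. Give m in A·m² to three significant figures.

m ≈ 0.00371 A·m²

On axis B = (μ₀/4π)·2m/r³, so m = Br³·4π/(μ₀·2).
m = (1.51×10⁻⁷)·(0.170)³ / (2·10⁻⁷) = 0.003709 A·m².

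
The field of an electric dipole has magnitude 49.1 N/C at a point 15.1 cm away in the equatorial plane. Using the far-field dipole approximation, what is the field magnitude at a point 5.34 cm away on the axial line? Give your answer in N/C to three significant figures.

Dipole fields scale as 1/r³ in the far field.
The axial field is twice the equatorial field at the same r, so the geometry factor is 2/1.
E₂ = E₁ · (2/1) · (r₁/r₂)³ = 49.1 · 2 · (15.1/5.34)³.
(r₁/r₂)³ = (2.828)³ = 22.61.
E₂ ≈ 2220 N/C.

E ≈ 2220 N/C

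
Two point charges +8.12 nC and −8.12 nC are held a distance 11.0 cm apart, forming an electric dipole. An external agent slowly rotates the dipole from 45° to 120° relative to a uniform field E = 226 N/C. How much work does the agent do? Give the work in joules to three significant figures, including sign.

W ≈ 2.44×10⁻⁷ J

Dipole moment p = qd = (8.12×10⁻⁹ C)(0.110 m) = 8.932×10⁻¹⁰ C·m.
W_ext = ΔU = U(θ₂) − U(θ₁) = −pE cosθ₂ − (−pE cosθ₁) = pE(cosθ₁ − cosθ₂).
W = (8.932×10⁻¹⁰)(226)·(cos45° − cos120°) = (2.019×10⁻⁷)·(+1.2071) = 2.437×10⁻⁷ J.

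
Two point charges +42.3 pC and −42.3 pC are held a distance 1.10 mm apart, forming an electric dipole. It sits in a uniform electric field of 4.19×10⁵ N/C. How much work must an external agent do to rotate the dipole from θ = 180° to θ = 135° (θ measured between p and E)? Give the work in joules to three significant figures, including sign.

Dipole moment p = qd = (4.23×10⁻¹¹ C)(0.00110 m) = 4.653×10⁻¹⁴ C·m.
W_ext = ΔU = U(θ₂) − U(θ₁) = −pE cosθ₂ − (−pE cosθ₁) = pE(cosθ₁ − cosθ₂).
W = (4.653×10⁻¹⁴)(4.19×10⁵)·(cos180° − cos135°) = (1.950×10⁻⁸)·(-0.2929) = -5.710×10⁻⁹ J.

W ≈ -5.71×10⁻⁹ J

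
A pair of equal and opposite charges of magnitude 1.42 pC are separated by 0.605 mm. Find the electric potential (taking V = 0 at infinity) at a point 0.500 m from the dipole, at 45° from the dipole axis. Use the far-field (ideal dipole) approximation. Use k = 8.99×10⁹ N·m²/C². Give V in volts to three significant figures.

V ≈ 2.18×10⁻⁵ V

Dipole moment p = qd = (1.42×10⁻¹² C)(6.05×10⁻⁴ m) = 8.591×10⁻¹⁶ C·m.
The dipole potential is V = kp cosθ / r².
V = (8.99×10⁹)(8.591×10⁻¹⁶)·cos45° / (0.500)² = 2.184×10⁻⁵ V.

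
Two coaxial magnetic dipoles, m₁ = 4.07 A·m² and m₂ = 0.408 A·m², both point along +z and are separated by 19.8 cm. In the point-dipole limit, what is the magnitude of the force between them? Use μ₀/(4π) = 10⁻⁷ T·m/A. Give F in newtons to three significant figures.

On-axis B of dipole 1: B = (μ₀/4π)·2m₁/r³. Force on dipole 2: F = m₂·dB/dr.
dB/dr = −(μ₀/4π)·6m₁/r⁴, so |F| = (μ₀/4π)·6m₁m₂/r⁴.
F = 6(10⁻⁷)(4.07)(0.408)/(0.198)⁴ = 6.483×10⁻⁴ N.

F ≈ 6.48×10⁻⁴ N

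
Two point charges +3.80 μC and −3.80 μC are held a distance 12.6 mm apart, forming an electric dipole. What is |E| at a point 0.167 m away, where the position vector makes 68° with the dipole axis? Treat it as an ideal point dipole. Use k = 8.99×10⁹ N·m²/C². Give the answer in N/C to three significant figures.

Dipole moment p = qd = (3.80×10⁻⁶ C)(0.0126 m) = 4.788×10⁻⁸ C·m.
At angle θ the dipole field magnitude is E = (kp/r³)·√(1 + 3cos²θ).
kp/r³ = (8.99×10⁹)(4.788×10⁻⁸) / (0.167)³ = 9.242×10⁴ N/C.
√(1 + 3cos²68°) = √(1 + 3·0.1403) = √1.4210 ≈ 1.1921.
E ≈ 9.242×10⁴ × 1.192 = 1.102×10⁵ N/C.

E ≈ 1.10×10⁵ N/C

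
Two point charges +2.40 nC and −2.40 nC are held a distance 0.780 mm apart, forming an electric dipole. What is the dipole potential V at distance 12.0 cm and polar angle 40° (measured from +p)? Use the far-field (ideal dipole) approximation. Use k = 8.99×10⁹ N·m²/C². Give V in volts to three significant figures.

Dipole moment p = qd = (2.40×10⁻⁹ C)(7.80×10⁻⁴ m) = 1.872×10⁻¹² C·m.
The dipole potential is V = kp cosθ / r².
V = (8.99×10⁹)(1.872×10⁻¹²)·cos40° / (0.120)² = 0.8953 V.

V ≈ 0.895 V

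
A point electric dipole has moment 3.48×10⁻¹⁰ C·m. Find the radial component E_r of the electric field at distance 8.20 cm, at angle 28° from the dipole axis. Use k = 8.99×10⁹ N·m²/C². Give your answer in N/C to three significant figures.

For a dipole, E_r = (2kp cosθ)/r³.
kp/r³ = (8.99×10⁹)(3.48×10⁻¹⁰)/(0.0820)³ = 5674 N/C.
E_r = 2·5674·cos28° = 1.002×10⁴ N/C.

E_r ≈ 1.00×10⁴ N/C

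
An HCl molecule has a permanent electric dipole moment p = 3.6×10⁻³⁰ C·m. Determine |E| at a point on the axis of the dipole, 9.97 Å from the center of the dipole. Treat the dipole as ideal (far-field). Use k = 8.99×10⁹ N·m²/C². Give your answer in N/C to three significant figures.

E ≈ 6.53×10⁷ N/C

On the dipole axis E = 2kp/r³.
E = 2·(8.99×10⁹)(3.60×10⁻³⁰) / (9.97×10⁻¹⁰)³ = 6.531×10⁷ N/C.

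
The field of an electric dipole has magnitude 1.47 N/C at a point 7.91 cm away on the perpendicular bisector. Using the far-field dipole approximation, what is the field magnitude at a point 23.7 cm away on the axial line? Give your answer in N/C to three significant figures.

Dipole fields scale as 1/r³ in the far field.
The axial field is twice the equatorial field at the same r, so the geometry factor is 2/1.
E₂ = E₁ · (2/1) · (r₁/r₂)³ = 1.47 · 2 · (7.91/23.7)³.
(r₁/r₂)³ = (0.3338)³ = 0.03718.
E₂ ≈ 0.1093 N/C.

E ≈ 0.109 N/C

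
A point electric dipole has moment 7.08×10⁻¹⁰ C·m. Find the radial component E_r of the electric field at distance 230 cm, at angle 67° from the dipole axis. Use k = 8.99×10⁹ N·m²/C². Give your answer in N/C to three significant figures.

For a dipole, E_r = (2kp cosθ)/r³.
kp/r³ = (8.99×10⁹)(7.08×10⁻¹⁰)/(2.30)³ = 0.5231 N/C.
E_r = 2·0.5231·cos67° = 0.4088 N/C.

E_r ≈ 0.409 N/C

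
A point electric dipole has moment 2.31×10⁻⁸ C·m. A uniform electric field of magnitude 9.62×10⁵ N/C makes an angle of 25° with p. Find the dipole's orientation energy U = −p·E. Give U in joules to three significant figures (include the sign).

U = −p·E = −pE cosθ.
U = −(2.31×10⁻⁸)(9.62×10⁵)·cos25° = -0.02014 J.

U ≈ -0.0201 J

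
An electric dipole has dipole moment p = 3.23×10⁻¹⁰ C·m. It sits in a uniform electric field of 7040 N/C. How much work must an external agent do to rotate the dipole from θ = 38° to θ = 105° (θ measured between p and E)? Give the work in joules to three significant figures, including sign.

W_ext = ΔU = U(θ₂) − U(θ₁) = −pE cosθ₂ − (−pE cosθ₁) = pE(cosθ₁ − cosθ₂).
W = (3.23×10⁻¹⁰)(7040)·(cos38° − cos105°) = (2.274×10⁻⁶)·(+1.0468) = 2.380×10⁻⁶ J.

W ≈ 2.38×10⁻⁶ J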